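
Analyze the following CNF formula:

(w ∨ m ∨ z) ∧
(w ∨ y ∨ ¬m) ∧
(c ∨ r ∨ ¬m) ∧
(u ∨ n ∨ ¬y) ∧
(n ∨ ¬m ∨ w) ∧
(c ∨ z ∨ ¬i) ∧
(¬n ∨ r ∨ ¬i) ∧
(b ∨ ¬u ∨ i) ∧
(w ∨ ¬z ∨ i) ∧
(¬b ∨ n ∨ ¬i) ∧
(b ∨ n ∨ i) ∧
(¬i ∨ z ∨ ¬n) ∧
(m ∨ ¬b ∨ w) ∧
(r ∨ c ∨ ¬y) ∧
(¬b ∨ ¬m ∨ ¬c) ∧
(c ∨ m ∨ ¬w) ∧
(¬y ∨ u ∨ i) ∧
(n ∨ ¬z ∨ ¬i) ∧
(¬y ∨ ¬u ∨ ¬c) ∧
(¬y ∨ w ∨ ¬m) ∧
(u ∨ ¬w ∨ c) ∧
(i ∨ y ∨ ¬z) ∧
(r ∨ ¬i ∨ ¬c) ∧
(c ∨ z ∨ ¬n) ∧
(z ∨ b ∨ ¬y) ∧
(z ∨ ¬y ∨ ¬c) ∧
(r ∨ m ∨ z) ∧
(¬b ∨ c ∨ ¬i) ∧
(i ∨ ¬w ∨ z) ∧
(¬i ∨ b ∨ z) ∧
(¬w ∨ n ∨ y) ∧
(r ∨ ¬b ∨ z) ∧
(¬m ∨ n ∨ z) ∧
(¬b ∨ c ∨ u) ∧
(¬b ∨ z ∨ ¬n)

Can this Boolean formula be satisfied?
Yes

Yes, the formula is satisfiable.

One satisfying assignment is: c=False, i=False, y=True, z=True, w=True, b=True, u=True, n=False, m=True, r=True

Verification: With this assignment, all 35 clauses evaluate to true.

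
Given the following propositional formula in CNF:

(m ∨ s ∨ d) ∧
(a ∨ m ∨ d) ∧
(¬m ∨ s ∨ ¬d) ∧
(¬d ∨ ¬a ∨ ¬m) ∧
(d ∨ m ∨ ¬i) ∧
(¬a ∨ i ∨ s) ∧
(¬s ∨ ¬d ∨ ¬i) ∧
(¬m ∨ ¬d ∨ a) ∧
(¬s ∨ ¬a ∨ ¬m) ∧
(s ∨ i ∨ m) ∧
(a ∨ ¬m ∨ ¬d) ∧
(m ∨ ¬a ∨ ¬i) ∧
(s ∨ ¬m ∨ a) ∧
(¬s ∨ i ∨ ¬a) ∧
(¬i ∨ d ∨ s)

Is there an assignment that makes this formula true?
Yes

Yes, the formula is satisfiable.

One satisfying assignment is: s=True, i=False, d=True, a=False, m=False

Verification: With this assignment, all 15 clauses evaluate to true.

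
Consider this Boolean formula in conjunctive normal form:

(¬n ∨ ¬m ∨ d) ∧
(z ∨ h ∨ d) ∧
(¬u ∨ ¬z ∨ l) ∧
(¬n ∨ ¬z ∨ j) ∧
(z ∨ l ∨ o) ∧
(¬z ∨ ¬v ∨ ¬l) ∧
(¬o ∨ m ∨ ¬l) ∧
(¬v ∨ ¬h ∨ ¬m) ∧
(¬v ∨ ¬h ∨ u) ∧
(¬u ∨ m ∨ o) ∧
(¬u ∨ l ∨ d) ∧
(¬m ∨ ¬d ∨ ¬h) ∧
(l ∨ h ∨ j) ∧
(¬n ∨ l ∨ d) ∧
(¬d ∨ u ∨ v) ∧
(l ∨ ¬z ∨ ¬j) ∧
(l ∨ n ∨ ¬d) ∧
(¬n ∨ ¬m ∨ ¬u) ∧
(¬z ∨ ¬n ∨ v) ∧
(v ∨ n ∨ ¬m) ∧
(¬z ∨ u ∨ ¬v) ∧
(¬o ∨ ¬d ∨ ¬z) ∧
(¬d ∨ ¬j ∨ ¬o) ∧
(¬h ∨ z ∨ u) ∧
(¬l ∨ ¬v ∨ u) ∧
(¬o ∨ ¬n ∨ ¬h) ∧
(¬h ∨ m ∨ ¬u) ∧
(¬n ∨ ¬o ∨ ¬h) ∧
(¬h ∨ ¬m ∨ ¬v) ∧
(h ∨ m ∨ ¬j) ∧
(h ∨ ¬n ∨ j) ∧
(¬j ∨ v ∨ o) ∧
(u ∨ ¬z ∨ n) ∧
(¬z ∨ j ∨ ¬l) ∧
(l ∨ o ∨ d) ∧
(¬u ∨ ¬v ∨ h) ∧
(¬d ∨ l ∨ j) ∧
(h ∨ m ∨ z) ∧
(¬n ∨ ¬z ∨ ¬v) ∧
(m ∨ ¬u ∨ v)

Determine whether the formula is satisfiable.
No

No, the formula is not satisfiable.

No assignment of truth values to the variables can make all 40 clauses true simultaneously.

The formula is UNSAT (unsatisfiable).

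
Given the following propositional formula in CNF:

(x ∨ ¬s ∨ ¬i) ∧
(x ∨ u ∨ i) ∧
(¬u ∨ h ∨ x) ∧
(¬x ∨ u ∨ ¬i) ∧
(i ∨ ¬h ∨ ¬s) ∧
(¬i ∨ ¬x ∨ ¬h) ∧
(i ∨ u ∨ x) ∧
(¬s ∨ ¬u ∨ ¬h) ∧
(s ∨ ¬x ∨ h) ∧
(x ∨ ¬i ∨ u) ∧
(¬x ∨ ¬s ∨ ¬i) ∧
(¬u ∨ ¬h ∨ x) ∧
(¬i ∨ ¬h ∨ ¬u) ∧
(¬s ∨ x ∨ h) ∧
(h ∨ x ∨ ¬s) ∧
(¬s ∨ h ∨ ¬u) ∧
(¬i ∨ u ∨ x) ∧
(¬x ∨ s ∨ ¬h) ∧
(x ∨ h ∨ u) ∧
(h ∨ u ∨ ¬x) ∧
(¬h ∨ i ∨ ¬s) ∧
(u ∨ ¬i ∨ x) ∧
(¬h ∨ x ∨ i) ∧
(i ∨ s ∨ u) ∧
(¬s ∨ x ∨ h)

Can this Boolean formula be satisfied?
No

No, the formula is not satisfiable.

No assignment of truth values to the variables can make all 25 clauses true simultaneously.

The formula is UNSAT (unsatisfiable).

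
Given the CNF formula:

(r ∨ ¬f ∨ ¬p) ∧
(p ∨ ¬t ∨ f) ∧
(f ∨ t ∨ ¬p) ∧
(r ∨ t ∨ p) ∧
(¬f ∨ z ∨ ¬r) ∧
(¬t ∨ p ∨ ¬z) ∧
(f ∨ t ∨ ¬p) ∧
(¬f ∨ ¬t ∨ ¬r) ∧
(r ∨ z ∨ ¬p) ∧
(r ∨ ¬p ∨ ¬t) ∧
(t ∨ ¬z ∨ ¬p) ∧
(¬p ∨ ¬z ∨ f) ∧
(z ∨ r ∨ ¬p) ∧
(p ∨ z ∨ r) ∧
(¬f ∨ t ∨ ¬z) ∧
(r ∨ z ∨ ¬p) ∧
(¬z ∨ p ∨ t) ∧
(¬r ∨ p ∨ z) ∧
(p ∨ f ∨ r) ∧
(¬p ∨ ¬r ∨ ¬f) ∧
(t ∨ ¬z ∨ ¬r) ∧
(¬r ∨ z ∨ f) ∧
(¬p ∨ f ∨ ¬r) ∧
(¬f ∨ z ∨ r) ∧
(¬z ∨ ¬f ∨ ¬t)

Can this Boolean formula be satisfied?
No

No, the formula is not satisfiable.

No assignment of truth values to the variables can make all 25 clauses true simultaneously.

The formula is UNSAT (unsatisfiable).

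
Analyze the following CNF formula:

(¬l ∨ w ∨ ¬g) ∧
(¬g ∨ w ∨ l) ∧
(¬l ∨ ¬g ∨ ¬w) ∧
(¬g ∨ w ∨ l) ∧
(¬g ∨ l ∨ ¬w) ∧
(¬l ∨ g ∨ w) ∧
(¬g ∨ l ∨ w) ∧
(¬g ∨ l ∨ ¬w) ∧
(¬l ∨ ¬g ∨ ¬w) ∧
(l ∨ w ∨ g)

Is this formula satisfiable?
Yes

Yes, the formula is satisfiable.

One satisfying assignment is: g=False, w=True, l=False

Verification: With this assignment, all 10 clauses evaluate to true.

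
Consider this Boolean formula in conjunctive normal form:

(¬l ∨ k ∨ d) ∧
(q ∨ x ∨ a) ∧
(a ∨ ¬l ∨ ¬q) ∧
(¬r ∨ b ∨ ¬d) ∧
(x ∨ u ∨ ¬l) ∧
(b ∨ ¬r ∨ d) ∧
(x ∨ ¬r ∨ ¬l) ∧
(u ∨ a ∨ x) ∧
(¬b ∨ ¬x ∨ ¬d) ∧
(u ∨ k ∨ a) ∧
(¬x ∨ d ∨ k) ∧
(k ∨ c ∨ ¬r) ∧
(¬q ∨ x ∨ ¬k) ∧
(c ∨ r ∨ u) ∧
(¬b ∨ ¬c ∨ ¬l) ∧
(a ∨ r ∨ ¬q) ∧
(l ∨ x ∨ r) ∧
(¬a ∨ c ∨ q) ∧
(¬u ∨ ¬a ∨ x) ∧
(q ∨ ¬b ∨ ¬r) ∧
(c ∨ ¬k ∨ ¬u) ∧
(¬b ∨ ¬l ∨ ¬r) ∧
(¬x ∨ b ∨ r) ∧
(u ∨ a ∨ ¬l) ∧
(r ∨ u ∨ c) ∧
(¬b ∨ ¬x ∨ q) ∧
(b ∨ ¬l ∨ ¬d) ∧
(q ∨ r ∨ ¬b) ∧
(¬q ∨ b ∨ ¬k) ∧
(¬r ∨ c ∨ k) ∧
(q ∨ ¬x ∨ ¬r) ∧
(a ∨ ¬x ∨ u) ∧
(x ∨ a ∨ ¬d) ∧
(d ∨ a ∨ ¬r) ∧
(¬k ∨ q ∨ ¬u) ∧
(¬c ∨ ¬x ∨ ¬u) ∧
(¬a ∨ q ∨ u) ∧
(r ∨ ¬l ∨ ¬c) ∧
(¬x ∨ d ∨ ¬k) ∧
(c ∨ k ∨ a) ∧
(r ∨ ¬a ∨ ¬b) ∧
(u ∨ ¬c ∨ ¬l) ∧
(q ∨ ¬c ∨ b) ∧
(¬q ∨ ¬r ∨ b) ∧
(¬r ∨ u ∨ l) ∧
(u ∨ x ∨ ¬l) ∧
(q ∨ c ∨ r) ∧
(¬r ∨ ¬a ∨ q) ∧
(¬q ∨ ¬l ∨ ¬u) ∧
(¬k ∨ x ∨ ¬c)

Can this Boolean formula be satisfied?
No

No, the formula is not satisfiable.

No assignment of truth values to the variables can make all 50 clauses true simultaneously.

The formula is UNSAT (unsatisfiable).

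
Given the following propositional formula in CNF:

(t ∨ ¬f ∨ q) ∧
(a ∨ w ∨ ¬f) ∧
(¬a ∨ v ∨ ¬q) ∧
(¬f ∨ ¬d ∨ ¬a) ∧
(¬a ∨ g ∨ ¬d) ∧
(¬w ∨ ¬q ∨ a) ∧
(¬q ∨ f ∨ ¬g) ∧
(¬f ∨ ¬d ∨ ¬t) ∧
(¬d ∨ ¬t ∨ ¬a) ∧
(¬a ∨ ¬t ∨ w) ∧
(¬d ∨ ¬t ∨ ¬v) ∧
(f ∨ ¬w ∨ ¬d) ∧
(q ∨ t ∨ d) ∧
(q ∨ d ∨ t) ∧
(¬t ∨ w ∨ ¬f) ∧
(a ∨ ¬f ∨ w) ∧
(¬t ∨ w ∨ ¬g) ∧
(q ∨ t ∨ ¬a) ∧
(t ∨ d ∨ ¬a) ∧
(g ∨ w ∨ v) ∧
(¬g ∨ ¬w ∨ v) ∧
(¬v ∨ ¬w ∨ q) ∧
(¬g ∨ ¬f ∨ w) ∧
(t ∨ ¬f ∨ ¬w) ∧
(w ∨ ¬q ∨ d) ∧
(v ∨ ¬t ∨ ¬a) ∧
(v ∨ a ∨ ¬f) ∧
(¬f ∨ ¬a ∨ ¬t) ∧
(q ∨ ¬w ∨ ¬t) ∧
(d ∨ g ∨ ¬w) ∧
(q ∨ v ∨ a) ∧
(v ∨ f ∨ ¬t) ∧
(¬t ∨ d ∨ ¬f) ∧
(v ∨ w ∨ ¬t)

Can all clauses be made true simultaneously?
Yes

Yes, the formula is satisfiable.

One satisfying assignment is: d=True, q=False, v=True, f=False, w=False, a=False, t=False, g=True

Verification: With this assignment, all 34 clauses evaluate to true.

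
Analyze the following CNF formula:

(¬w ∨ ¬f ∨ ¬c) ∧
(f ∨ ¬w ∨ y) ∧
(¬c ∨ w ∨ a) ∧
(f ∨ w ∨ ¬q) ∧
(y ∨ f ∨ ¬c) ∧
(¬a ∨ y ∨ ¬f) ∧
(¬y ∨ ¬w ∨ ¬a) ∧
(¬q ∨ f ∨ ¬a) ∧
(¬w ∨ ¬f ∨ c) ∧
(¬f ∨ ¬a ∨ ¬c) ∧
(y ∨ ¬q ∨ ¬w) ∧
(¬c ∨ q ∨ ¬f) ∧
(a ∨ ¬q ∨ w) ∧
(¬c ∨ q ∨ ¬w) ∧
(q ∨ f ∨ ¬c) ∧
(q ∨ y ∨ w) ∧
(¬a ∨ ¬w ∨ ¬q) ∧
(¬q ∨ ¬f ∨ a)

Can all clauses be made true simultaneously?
Yes

Yes, the formula is satisfiable.

One satisfying assignment is: w=True, y=True, a=False, f=False, q=False, c=False

Verification: With this assignment, all 18 clauses evaluate to true.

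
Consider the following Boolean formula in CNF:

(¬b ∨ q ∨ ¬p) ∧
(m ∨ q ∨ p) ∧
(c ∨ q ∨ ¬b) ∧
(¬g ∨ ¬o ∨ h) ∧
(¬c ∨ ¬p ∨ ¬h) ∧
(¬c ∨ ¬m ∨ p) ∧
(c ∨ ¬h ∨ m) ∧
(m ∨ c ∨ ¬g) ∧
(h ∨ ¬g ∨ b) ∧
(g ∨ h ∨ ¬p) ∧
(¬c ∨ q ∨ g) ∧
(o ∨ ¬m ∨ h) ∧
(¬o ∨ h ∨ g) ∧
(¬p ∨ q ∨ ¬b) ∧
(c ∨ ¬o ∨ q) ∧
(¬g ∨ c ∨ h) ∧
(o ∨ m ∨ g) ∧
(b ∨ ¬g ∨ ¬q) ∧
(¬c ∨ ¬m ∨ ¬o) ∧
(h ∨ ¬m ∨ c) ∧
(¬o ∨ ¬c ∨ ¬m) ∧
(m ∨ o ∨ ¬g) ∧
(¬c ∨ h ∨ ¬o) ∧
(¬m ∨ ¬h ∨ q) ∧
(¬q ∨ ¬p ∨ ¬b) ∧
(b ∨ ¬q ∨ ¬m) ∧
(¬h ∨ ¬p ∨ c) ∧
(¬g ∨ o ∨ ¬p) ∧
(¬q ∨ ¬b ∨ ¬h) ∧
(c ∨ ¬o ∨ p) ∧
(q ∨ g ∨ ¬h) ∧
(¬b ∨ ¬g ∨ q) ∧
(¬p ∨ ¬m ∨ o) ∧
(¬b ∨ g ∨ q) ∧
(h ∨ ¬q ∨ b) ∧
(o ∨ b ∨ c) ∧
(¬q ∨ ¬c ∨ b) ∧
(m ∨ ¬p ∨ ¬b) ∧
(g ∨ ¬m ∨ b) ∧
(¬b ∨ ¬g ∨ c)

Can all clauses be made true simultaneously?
No

No, the formula is not satisfiable.

No assignment of truth values to the variables can make all 40 clauses true simultaneously.

The formula is UNSAT (unsatisfiable).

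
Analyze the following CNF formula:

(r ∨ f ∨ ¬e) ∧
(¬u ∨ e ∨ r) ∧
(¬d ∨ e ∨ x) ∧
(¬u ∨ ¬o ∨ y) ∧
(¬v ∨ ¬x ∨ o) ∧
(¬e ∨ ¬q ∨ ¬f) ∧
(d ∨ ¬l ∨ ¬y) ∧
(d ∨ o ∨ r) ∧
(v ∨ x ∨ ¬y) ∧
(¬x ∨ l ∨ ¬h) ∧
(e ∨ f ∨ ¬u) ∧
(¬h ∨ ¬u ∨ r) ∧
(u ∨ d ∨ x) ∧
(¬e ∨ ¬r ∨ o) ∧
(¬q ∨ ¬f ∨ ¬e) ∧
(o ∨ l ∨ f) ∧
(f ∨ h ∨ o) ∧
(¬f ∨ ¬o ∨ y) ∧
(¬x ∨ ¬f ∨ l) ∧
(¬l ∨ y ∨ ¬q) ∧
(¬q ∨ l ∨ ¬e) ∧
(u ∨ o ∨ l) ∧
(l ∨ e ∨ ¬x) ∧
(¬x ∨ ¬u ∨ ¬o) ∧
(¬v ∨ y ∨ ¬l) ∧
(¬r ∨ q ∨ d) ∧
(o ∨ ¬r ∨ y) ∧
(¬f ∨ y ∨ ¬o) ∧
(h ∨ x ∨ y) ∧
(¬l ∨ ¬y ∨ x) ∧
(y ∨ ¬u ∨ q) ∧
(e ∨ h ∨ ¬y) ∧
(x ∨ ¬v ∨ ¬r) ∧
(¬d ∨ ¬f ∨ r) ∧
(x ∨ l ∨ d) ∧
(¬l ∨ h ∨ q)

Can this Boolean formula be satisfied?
Yes

Yes, the formula is satisfiable.

One satisfying assignment is: y=False, r=True, o=True, l=False, d=True, u=False, q=False, f=False, e=True, h=False, v=False, x=True

Verification: With this assignment, all 36 clauses evaluate to true.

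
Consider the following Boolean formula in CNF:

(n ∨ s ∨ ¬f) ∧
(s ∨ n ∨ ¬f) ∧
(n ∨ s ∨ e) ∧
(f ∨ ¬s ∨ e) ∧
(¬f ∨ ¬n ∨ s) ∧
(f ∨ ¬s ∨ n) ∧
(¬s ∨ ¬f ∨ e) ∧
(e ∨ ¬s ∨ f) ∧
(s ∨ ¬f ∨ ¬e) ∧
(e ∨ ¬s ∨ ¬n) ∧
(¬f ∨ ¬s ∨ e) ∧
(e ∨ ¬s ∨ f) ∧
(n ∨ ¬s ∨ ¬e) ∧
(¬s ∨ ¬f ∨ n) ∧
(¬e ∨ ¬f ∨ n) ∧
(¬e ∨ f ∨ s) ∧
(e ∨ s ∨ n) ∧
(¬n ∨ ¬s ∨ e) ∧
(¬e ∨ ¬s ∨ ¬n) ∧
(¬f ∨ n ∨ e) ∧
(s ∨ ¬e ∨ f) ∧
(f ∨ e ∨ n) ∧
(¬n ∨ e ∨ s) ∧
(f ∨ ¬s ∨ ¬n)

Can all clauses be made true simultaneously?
No

No, the formula is not satisfiable.

No assignment of truth values to the variables can make all 24 clauses true simultaneously.

The formula is UNSAT (unsatisfiable).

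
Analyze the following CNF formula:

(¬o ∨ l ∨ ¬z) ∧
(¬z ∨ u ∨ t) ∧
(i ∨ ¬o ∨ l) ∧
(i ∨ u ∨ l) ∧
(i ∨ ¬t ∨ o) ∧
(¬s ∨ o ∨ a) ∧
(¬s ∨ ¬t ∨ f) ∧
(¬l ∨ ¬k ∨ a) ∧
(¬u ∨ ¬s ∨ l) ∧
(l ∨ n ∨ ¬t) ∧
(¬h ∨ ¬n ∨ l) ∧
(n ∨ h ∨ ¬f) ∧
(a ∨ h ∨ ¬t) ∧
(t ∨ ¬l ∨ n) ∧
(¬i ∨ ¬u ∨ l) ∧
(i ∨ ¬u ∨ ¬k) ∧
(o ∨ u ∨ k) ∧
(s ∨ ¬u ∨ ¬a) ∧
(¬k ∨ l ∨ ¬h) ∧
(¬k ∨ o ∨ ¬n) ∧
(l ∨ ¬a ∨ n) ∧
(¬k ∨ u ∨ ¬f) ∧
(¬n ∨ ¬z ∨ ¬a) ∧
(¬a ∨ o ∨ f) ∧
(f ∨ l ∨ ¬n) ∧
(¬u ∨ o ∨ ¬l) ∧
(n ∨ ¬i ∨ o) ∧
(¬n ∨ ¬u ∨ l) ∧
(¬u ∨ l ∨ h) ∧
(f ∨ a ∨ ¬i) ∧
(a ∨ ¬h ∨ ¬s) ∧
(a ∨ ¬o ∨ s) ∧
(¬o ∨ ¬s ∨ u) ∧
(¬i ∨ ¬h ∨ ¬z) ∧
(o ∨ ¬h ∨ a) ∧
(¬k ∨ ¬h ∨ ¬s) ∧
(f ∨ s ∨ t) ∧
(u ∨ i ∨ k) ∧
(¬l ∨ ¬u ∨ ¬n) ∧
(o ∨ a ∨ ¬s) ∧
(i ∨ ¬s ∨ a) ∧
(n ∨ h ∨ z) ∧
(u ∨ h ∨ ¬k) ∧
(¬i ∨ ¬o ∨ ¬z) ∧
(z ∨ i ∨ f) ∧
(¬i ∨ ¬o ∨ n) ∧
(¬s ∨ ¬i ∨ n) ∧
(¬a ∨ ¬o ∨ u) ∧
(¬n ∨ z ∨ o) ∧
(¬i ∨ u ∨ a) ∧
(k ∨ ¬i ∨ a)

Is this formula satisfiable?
Yes

Yes, the formula is satisfiable.

One satisfying assignment is: i=False, h=True, f=True, k=False, n=False, s=True, t=True, o=True, a=True, u=True, l=True, z=False

Verification: With this assignment, all 51 clauses evaluate to true.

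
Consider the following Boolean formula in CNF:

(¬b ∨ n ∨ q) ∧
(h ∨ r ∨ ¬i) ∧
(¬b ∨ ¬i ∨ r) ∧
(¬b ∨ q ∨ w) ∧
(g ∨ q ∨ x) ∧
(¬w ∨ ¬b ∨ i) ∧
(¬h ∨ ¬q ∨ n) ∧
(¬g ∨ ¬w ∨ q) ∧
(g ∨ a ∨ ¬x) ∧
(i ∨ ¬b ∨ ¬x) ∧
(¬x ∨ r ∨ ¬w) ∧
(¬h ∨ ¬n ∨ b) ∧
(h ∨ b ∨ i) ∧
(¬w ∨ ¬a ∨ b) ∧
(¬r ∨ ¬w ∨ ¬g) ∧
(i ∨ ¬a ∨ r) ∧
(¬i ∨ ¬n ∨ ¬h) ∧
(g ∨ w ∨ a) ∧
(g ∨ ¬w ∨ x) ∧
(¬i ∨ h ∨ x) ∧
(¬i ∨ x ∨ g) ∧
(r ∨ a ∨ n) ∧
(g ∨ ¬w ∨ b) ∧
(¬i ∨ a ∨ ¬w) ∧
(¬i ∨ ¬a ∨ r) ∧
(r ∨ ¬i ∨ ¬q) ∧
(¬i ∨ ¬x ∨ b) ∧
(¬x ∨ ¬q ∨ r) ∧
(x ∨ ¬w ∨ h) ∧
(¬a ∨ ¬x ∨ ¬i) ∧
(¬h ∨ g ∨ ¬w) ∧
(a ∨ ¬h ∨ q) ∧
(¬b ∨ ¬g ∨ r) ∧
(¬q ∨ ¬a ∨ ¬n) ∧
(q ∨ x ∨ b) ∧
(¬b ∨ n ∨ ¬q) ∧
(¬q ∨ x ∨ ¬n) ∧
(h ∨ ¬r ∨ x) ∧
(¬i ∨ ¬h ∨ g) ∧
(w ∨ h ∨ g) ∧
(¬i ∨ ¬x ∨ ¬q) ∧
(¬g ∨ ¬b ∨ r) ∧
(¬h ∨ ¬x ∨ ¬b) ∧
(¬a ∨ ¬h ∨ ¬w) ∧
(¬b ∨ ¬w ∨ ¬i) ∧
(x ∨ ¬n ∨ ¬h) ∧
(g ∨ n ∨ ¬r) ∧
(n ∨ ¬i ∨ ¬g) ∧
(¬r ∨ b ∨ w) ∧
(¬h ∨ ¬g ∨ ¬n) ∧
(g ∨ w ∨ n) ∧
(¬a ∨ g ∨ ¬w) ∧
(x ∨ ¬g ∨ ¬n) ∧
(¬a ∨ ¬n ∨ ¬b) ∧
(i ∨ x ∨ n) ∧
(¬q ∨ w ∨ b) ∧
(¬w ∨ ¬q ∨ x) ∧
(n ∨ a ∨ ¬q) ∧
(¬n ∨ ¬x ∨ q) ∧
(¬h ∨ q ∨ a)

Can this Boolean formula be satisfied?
No

No, the formula is not satisfiable.

No assignment of truth values to the variables can make all 60 clauses true simultaneously.

The formula is UNSAT (unsatisfiable).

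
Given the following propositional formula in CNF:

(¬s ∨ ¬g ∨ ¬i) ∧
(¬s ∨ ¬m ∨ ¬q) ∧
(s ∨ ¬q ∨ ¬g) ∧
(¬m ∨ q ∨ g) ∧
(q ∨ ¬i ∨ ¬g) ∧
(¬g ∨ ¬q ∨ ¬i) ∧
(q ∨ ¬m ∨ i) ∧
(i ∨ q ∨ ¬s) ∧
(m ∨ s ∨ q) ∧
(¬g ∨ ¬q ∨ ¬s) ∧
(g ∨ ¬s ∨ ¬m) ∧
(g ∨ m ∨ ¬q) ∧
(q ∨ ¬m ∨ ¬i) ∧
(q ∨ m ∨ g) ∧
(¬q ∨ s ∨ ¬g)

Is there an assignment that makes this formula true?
Yes

Yes, the formula is satisfiable.

One satisfying assignment is: m=True, i=False, g=False, q=True, s=False

Verification: With this assignment, all 15 clauses evaluate to true.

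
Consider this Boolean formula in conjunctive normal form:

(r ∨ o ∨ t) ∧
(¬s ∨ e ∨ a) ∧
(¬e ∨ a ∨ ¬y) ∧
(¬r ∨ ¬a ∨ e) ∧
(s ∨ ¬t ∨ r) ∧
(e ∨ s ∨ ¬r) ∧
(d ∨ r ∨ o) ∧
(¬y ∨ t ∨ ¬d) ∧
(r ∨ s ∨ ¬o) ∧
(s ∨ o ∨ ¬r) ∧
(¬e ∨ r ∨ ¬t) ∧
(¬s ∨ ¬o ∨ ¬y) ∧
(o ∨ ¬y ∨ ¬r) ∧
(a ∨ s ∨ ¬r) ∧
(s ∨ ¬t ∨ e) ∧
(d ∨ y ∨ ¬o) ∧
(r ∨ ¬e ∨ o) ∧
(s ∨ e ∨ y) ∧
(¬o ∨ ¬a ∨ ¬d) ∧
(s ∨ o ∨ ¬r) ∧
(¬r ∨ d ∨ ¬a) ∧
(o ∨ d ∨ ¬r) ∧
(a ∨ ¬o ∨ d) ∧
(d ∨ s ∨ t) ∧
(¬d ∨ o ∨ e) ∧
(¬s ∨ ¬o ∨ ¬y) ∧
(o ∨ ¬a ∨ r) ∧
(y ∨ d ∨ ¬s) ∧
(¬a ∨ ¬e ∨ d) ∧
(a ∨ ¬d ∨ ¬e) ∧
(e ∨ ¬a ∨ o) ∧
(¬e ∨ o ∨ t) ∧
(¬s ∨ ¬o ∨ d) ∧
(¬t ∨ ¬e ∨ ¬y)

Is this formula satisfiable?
Yes

Yes, the formula is satisfiable.

One satisfying assignment is: s=True, r=True, y=False, t=True, o=False, a=True, e=True, d=True

Verification: With this assignment, all 34 clauses evaluate to true.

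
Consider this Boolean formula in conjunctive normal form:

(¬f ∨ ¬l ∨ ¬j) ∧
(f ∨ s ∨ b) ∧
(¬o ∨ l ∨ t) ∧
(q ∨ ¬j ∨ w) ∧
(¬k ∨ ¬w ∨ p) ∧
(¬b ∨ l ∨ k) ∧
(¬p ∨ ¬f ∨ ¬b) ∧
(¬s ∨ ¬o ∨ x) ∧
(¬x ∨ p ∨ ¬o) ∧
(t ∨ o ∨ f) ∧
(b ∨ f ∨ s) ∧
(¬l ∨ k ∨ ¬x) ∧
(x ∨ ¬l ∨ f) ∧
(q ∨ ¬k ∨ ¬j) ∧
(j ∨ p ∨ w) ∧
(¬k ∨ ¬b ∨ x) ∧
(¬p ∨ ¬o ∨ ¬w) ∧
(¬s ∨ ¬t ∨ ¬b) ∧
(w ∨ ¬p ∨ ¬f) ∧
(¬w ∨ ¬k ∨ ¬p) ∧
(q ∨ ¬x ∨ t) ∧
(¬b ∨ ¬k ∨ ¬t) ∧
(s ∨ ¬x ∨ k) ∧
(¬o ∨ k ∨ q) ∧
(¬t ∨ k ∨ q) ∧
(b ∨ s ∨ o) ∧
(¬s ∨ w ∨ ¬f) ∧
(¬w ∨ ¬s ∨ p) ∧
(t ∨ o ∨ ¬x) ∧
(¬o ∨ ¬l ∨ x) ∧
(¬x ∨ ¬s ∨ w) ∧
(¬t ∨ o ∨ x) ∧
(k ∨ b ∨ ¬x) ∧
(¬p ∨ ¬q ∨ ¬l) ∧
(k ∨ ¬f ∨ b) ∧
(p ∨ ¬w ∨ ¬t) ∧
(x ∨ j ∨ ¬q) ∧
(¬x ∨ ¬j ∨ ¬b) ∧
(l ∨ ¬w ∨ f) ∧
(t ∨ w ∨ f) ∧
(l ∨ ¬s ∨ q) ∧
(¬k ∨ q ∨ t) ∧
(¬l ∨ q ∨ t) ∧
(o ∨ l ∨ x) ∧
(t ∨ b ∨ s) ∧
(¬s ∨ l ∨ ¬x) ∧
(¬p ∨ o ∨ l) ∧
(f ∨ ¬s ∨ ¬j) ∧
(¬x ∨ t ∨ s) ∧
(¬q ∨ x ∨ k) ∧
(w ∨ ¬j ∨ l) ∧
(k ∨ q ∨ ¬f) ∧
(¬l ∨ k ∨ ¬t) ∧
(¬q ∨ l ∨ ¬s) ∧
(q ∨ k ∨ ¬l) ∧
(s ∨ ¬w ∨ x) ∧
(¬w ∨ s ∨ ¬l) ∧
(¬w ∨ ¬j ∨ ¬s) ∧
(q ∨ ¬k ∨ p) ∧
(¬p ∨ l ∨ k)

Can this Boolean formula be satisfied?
No

No, the formula is not satisfiable.

No assignment of truth values to the variables can make all 60 clauses true simultaneously.

The formula is UNSAT (unsatisfiable).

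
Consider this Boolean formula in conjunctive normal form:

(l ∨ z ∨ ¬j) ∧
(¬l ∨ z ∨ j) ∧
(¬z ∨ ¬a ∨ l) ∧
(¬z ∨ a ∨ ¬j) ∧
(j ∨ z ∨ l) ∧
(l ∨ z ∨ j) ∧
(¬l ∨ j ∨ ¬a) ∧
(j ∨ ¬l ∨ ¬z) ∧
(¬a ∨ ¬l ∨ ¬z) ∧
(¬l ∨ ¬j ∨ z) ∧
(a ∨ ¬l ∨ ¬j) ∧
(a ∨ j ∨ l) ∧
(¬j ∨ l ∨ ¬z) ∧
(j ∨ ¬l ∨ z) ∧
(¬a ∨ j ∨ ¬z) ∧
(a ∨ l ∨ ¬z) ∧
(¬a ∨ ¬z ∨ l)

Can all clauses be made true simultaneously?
No

No, the formula is not satisfiable.

No assignment of truth values to the variables can make all 17 clauses true simultaneously.

The formula is UNSAT (unsatisfiable).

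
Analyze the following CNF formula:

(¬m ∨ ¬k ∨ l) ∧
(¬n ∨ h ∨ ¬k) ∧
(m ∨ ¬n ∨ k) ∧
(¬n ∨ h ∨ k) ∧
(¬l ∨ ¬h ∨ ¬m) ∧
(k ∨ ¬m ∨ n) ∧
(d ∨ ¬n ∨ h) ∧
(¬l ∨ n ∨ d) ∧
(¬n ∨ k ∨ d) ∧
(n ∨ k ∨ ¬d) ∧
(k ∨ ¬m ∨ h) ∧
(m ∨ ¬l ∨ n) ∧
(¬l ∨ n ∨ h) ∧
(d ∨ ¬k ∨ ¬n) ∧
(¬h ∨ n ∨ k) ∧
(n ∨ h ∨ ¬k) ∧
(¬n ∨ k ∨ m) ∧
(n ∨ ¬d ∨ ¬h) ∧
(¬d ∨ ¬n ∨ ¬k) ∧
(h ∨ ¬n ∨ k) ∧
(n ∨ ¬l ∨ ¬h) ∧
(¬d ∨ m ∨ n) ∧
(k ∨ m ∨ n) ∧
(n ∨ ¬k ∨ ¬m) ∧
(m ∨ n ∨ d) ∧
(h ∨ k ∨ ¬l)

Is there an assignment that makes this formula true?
Yes

Yes, the formula is satisfiable.

One satisfying assignment is: k=False, h=True, l=False, n=True, m=True, d=True

Verification: With this assignment, all 26 clauses evaluate to true.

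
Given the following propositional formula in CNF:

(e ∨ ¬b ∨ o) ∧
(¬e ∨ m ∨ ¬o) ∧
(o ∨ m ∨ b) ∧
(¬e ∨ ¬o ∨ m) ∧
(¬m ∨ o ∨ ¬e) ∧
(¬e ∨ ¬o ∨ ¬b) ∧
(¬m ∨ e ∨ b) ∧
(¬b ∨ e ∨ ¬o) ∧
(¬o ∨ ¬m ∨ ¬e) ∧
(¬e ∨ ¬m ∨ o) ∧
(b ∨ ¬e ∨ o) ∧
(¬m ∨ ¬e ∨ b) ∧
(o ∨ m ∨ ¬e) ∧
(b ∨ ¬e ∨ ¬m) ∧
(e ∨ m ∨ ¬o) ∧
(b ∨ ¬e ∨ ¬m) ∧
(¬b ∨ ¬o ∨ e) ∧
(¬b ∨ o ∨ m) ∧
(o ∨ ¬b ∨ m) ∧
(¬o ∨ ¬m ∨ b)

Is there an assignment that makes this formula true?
No

No, the formula is not satisfiable.

No assignment of truth values to the variables can make all 20 clauses true simultaneously.

The formula is UNSAT (unsatisfiable).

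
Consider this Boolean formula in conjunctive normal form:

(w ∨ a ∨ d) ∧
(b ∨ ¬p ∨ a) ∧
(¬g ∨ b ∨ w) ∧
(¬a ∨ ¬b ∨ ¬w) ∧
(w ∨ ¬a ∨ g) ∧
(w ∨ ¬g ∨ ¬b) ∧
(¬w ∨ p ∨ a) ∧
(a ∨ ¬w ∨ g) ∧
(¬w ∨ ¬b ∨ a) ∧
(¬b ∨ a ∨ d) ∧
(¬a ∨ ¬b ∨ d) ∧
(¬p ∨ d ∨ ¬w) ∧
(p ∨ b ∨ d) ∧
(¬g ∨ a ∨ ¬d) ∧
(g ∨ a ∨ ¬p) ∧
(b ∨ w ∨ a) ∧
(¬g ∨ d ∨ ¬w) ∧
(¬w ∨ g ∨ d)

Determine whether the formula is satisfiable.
Yes

Yes, the formula is satisfiable.

One satisfying assignment is: w=True, g=False, p=False, a=True, d=True, b=False

Verification: With this assignment, all 18 clauses evaluate to true.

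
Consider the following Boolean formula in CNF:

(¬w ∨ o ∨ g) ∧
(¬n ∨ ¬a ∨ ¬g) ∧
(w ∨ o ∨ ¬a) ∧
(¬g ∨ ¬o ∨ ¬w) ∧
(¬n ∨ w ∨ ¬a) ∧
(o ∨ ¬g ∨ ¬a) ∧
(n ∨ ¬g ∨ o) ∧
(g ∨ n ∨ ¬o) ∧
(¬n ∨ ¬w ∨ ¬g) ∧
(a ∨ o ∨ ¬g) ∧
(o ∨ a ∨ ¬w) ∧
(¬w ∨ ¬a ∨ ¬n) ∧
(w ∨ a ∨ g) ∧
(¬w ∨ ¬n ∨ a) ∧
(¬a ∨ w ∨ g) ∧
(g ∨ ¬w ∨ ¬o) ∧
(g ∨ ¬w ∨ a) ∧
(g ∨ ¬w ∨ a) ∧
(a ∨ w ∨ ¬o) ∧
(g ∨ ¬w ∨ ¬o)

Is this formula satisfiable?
Yes

Yes, the formula is satisfiable.

One satisfying assignment is: w=False, g=True, n=False, a=True, o=True

Verification: With this assignment, all 20 clauses evaluate to true.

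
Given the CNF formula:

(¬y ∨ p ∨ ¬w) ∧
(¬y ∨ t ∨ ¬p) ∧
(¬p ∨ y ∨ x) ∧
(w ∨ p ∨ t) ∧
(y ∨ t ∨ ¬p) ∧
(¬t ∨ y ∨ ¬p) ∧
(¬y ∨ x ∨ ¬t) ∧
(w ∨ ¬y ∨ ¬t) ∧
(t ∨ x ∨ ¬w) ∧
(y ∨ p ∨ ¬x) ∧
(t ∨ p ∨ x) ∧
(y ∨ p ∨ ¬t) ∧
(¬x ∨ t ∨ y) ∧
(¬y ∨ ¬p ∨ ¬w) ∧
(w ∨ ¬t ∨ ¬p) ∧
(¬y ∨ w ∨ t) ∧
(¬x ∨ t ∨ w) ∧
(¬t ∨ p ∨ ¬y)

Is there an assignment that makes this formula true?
No

No, the formula is not satisfiable.

No assignment of truth values to the variables can make all 18 clauses true simultaneously.

The formula is UNSAT (unsatisfiable).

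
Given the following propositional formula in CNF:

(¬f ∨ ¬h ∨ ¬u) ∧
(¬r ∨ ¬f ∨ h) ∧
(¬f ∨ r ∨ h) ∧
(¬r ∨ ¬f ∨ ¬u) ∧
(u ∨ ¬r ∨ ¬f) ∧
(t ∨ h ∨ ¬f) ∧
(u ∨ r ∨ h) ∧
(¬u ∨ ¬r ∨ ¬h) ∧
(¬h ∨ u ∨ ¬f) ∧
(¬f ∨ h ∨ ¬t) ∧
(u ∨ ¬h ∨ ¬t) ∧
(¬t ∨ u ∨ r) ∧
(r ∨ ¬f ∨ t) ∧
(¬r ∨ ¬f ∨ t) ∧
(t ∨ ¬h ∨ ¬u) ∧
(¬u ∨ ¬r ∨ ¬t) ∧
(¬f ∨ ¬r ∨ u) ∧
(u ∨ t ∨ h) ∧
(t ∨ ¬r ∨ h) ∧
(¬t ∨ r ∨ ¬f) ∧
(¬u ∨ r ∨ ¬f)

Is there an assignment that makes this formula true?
Yes

Yes, the formula is satisfiable.

One satisfying assignment is: h=True, t=False, f=False, u=False, r=False

Verification: With this assignment, all 21 clauses evaluate to true.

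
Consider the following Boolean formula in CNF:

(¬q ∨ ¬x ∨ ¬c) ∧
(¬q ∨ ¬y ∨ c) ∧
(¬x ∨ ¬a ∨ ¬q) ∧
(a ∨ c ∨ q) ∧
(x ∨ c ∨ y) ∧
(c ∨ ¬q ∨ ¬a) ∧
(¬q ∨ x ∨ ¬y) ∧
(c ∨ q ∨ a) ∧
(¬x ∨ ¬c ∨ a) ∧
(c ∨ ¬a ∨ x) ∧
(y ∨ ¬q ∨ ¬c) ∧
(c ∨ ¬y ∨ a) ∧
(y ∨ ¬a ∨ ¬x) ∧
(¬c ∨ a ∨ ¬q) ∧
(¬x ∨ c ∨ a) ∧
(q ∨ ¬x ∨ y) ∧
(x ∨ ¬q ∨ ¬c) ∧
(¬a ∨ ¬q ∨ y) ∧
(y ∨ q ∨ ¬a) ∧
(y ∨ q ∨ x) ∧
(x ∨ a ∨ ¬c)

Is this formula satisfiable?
Yes

Yes, the formula is satisfiable.

One satisfying assignment is: y=True, q=False, c=False, a=True, x=True

Verification: With this assignment, all 21 clauses evaluate to true.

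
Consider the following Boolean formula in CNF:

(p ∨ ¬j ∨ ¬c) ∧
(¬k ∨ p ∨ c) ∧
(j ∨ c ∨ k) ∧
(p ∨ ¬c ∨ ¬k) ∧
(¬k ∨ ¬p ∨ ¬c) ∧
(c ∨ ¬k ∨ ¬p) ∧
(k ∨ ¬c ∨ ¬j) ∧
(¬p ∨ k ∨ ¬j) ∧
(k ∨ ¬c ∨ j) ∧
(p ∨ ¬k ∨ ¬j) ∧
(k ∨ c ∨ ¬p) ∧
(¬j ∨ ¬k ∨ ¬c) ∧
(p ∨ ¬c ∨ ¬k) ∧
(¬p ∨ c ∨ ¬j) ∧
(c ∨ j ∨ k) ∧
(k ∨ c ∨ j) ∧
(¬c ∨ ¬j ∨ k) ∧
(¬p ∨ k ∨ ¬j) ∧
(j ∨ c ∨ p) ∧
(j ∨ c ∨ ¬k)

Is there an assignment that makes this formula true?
Yes

Yes, the formula is satisfiable.

One satisfying assignment is: c=False, j=True, k=False, p=False

Verification: With this assignment, all 20 clauses evaluate to true.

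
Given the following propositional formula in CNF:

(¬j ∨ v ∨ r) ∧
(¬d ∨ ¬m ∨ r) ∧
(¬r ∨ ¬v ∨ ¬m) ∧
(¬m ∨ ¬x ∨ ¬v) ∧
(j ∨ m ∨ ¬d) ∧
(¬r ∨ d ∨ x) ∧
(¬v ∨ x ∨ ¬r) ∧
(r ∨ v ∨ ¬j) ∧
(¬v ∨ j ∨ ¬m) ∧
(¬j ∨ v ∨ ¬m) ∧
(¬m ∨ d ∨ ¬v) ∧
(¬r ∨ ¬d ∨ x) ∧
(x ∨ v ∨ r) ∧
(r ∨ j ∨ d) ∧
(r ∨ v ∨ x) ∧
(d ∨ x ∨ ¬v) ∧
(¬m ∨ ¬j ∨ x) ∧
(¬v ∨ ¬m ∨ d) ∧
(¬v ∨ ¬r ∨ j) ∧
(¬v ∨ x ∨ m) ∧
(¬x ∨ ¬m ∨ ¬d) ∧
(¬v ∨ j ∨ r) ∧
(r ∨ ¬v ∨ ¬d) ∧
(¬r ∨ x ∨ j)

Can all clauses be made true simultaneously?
Yes

Yes, the formula is satisfiable.

One satisfying assignment is: r=True, v=False, j=True, d=False, x=True, m=False

Verification: With this assignment, all 24 clauses evaluate to true.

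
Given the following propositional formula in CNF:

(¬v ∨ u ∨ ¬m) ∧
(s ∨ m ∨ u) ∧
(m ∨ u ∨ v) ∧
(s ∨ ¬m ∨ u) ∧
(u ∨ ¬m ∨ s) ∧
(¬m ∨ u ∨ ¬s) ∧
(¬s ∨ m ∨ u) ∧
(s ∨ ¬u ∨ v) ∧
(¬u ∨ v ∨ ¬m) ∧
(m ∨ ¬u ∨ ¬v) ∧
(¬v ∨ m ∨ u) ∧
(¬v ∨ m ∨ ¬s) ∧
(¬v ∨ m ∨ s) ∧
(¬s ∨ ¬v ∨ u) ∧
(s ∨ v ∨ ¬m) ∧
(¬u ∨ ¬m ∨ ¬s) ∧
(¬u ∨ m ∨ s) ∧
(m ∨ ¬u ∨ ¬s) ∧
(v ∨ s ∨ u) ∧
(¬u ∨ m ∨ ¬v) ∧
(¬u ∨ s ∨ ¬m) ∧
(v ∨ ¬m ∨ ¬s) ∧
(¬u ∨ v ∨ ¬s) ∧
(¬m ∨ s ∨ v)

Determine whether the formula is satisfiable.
No

No, the formula is not satisfiable.

No assignment of truth values to the variables can make all 24 clauses true simultaneously.

The formula is UNSAT (unsatisfiable).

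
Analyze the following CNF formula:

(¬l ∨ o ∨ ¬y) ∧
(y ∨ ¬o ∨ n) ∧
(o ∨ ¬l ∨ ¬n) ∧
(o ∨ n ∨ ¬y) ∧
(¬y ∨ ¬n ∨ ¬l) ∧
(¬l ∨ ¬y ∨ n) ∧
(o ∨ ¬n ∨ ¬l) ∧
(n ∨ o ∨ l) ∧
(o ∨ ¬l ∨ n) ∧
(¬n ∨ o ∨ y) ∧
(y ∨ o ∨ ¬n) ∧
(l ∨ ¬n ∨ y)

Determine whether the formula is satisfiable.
Yes

Yes, the formula is satisfiable.

One satisfying assignment is: l=False, o=True, y=True, n=False

Verification: With this assignment, all 12 clauses evaluate to true.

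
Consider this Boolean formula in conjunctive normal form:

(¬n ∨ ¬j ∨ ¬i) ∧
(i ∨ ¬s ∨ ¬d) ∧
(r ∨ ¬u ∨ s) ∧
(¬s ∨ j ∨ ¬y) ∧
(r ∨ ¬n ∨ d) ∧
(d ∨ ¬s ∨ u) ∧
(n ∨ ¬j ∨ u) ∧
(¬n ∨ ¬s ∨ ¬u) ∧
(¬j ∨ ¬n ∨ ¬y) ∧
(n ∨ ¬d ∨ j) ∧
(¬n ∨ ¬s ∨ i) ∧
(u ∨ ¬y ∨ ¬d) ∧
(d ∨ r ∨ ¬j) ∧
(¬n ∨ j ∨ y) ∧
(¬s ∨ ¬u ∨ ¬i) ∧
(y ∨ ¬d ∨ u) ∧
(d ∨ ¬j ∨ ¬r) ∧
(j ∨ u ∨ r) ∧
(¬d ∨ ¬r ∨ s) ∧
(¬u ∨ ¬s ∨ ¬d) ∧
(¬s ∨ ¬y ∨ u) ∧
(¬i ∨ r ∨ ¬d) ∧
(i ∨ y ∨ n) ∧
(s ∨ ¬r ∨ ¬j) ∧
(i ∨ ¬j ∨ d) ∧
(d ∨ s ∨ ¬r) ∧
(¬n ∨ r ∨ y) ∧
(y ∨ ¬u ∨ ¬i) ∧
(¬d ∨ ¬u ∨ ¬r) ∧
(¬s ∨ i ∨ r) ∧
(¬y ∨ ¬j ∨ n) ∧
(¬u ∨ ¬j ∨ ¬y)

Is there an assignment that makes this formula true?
No

No, the formula is not satisfiable.

No assignment of truth values to the variables can make all 32 clauses true simultaneously.

The formula is UNSAT (unsatisfiable).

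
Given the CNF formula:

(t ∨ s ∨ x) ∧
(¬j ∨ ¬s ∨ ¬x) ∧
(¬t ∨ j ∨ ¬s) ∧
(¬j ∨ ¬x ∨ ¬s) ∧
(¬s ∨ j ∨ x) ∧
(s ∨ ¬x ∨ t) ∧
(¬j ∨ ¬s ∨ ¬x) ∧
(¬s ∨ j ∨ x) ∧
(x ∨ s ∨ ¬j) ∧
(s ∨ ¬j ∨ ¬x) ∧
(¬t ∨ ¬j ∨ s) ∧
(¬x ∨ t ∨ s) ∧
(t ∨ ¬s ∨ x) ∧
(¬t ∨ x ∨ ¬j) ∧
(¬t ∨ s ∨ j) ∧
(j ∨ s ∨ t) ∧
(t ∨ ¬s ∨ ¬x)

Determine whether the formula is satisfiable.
No

No, the formula is not satisfiable.

No assignment of truth values to the variables can make all 17 clauses true simultaneously.

The formula is UNSAT (unsatisfiable).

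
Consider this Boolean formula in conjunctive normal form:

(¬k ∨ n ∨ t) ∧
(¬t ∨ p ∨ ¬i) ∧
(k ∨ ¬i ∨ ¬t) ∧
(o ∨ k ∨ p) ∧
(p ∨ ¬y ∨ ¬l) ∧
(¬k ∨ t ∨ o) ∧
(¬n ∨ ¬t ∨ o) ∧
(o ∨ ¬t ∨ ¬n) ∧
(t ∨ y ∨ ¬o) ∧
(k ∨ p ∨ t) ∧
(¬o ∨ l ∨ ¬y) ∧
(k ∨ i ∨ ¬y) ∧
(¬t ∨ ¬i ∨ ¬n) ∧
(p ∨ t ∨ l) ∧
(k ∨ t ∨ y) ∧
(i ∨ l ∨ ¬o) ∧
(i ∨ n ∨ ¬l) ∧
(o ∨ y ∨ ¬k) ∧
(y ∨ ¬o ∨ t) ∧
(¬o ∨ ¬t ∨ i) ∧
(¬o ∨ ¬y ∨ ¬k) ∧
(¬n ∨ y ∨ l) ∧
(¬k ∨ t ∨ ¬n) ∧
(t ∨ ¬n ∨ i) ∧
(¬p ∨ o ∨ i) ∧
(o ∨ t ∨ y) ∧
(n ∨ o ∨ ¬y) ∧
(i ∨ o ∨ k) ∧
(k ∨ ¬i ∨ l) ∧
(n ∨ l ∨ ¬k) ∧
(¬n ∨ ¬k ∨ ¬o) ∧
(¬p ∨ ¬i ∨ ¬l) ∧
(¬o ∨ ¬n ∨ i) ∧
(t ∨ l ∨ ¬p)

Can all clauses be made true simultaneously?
No

No, the formula is not satisfiable.

No assignment of truth values to the variables can make all 34 clauses true simultaneously.

The formula is UNSAT (unsatisfiable).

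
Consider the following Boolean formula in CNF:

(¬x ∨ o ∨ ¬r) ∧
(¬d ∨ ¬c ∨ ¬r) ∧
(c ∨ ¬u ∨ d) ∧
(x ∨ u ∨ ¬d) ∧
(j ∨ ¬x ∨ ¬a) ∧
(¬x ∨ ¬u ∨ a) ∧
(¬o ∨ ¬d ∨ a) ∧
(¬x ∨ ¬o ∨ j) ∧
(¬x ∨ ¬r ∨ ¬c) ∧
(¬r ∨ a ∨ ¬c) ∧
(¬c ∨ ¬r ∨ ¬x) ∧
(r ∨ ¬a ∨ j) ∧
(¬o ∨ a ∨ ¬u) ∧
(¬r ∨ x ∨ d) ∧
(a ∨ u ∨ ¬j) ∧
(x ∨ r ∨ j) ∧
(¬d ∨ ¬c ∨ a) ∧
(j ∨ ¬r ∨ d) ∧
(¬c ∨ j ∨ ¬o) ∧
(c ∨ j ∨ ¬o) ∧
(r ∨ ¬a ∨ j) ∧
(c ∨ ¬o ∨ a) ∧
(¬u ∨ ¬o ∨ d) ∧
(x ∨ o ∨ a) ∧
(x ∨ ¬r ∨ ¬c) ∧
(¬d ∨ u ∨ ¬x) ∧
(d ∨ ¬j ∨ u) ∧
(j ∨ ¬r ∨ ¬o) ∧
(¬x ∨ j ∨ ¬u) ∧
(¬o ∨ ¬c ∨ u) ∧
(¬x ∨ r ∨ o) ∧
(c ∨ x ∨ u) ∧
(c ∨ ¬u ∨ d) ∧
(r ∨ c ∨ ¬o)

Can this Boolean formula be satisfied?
Yes

Yes, the formula is satisfiable.

One satisfying assignment is: u=True, r=True, a=True, o=False, j=False, x=False, c=False, d=True

Verification: With this assignment, all 34 clauses evaluate to true.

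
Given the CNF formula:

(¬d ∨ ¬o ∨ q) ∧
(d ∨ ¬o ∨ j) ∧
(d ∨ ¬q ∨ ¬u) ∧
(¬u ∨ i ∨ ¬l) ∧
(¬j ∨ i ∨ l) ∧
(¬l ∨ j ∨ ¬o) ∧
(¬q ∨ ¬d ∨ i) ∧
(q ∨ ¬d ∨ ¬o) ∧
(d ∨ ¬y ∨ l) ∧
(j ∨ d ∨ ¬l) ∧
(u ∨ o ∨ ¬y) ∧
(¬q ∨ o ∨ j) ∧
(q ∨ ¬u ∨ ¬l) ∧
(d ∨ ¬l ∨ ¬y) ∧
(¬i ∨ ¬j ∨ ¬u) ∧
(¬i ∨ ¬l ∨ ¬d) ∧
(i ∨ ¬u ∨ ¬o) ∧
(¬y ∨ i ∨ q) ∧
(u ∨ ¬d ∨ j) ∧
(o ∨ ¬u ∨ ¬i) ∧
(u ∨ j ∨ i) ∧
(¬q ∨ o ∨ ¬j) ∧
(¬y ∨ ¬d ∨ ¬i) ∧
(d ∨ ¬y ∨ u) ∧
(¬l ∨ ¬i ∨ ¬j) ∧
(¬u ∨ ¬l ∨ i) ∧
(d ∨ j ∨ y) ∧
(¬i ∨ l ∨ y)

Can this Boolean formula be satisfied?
Yes

Yes, the formula is satisfiable.

One satisfying assignment is: u=True, q=False, o=False, j=False, i=False, y=False, l=False, d=True

Verification: With this assignment, all 28 clauses evaluate to true.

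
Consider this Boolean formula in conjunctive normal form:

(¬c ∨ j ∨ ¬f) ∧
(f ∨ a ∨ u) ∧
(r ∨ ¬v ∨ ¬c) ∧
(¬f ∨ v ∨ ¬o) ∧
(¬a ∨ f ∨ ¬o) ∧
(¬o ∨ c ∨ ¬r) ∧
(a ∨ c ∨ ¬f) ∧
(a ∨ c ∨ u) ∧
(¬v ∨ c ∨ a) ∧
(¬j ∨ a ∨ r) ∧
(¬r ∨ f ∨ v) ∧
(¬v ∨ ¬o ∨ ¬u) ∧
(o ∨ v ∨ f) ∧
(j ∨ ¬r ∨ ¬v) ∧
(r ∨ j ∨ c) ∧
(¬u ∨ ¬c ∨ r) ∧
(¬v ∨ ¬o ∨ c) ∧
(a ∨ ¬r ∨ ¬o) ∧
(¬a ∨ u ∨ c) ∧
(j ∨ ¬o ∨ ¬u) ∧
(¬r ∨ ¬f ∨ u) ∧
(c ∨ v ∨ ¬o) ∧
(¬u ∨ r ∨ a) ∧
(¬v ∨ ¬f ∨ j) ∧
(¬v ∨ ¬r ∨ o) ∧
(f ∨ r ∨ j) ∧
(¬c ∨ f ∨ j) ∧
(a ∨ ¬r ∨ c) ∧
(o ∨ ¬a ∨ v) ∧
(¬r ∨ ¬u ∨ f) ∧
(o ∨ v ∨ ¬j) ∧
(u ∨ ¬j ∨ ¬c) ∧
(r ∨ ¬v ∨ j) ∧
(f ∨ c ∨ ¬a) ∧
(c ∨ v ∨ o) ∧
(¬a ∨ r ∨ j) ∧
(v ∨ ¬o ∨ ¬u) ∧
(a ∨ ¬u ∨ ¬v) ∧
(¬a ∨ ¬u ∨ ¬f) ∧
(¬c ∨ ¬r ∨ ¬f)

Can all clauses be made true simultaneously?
No

No, the formula is not satisfiable.

No assignment of truth values to the variables can make all 40 clauses true simultaneously.

The formula is UNSAT (unsatisfiable).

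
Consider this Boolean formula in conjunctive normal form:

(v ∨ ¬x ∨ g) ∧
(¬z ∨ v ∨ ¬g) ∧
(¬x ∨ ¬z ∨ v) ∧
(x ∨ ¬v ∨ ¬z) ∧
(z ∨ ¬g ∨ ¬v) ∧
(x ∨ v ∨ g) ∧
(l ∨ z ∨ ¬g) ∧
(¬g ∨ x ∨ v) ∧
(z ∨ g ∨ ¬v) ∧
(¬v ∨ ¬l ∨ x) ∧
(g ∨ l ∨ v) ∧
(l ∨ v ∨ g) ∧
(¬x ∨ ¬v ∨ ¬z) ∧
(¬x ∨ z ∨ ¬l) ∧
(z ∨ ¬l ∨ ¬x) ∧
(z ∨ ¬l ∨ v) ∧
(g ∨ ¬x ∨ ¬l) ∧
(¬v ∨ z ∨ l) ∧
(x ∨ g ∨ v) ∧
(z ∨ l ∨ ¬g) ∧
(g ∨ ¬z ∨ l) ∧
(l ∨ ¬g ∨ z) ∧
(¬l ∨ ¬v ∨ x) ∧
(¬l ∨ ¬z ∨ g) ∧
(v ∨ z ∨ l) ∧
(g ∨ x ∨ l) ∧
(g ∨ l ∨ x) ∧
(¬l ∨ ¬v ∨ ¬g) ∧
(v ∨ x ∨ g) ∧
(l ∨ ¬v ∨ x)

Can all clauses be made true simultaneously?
No

No, the formula is not satisfiable.

No assignment of truth values to the variables can make all 30 clauses true simultaneously.

The formula is UNSAT (unsatisfiable).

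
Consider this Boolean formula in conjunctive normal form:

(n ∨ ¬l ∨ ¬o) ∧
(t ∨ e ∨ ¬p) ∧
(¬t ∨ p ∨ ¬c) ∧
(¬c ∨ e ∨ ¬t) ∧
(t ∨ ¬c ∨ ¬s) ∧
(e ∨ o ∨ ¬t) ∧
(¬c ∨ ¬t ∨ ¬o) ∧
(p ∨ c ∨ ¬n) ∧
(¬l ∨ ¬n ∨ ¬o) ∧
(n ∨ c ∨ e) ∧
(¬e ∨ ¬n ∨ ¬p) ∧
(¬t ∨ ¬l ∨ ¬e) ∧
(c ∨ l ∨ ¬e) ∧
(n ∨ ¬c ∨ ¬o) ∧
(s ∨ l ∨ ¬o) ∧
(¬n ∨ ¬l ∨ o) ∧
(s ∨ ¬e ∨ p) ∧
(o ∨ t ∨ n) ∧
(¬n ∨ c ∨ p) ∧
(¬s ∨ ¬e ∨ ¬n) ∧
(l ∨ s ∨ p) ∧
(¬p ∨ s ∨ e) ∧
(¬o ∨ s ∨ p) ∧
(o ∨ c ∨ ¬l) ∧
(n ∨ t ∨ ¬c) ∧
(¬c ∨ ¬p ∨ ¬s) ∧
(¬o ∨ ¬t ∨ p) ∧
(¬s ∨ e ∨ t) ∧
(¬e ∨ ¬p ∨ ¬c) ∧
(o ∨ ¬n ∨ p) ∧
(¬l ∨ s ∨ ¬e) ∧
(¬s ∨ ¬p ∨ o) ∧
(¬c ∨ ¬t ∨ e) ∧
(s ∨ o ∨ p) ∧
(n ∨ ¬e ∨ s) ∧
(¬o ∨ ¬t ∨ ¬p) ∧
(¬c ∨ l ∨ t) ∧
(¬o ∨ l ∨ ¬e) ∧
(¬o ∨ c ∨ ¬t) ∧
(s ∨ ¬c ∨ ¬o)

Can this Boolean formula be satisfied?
No

No, the formula is not satisfiable.

No assignment of truth values to the variables can make all 40 clauses true simultaneously.

The formula is UNSAT (unsatisfiable).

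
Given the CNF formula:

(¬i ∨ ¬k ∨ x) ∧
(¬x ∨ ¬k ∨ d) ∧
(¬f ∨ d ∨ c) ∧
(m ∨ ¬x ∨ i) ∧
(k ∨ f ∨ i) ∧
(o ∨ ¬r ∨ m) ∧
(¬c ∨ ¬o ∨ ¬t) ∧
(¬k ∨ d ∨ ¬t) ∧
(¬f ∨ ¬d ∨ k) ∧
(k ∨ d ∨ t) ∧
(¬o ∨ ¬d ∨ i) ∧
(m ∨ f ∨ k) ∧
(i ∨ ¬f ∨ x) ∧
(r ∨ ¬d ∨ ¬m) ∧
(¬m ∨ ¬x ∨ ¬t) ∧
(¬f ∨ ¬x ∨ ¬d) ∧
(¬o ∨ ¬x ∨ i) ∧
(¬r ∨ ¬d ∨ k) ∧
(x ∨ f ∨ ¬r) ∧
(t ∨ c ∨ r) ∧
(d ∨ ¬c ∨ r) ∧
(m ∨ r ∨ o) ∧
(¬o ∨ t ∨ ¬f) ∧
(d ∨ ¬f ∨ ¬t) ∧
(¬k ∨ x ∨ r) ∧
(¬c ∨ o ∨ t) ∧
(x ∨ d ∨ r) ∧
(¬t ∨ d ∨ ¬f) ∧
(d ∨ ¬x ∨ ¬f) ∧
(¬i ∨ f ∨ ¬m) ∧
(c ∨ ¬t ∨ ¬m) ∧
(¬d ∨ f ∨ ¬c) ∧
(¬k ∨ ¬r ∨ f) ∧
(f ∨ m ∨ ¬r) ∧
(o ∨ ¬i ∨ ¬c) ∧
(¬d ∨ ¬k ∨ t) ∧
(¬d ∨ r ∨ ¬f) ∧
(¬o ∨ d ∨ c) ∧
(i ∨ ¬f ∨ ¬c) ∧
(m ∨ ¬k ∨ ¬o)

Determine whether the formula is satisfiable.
No

No, the formula is not satisfiable.

No assignment of truth values to the variables can make all 40 clauses true simultaneously.

The formula is UNSAT (unsatisfiable).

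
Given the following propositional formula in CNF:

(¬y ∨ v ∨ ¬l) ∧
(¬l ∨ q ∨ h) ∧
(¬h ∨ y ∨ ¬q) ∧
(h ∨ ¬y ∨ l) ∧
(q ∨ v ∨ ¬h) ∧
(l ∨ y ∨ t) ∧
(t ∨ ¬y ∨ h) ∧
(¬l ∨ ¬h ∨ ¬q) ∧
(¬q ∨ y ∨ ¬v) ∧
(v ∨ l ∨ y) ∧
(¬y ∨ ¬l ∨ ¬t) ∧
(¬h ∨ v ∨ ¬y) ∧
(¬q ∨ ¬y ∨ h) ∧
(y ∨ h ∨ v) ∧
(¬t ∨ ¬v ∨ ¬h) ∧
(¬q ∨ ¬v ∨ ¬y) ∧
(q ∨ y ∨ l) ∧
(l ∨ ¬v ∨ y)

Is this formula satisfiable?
Yes

Yes, the formula is satisfiable.

One satisfying assignment is: y=False, h=True, q=False, v=True, l=True, t=False

Verification: With this assignment, all 18 clauses evaluate to true.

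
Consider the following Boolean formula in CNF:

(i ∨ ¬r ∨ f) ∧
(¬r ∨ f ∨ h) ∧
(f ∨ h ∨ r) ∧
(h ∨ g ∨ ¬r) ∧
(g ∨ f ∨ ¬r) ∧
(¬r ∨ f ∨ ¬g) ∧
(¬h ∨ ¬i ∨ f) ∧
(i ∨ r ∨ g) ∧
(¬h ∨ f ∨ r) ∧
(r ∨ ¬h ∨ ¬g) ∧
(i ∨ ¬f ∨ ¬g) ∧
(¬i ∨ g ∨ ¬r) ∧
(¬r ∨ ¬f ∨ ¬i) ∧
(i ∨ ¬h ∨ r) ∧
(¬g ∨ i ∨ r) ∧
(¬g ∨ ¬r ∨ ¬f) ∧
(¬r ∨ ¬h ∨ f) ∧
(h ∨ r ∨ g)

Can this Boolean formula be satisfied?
Yes

Yes, the formula is satisfiable.

One satisfying assignment is: f=True, r=False, i=True, h=True, g=False

Verification: With this assignment, all 18 clauses evaluate to true.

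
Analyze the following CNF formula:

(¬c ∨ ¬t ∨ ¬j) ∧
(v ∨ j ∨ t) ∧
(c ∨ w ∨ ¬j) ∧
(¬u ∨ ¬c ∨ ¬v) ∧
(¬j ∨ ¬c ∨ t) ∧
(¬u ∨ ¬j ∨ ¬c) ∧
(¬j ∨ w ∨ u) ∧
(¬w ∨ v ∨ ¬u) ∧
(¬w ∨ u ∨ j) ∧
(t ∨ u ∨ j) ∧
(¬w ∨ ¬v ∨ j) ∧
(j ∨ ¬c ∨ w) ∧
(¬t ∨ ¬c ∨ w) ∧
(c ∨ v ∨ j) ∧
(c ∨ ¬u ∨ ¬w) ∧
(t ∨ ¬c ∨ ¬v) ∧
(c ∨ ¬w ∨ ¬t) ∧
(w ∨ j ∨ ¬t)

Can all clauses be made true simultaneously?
Yes

Yes, the formula is satisfiable.

One satisfying assignment is: v=True, j=False, w=False, t=False, c=False, u=True

Verification: With this assignment, all 18 clauses evaluate to true.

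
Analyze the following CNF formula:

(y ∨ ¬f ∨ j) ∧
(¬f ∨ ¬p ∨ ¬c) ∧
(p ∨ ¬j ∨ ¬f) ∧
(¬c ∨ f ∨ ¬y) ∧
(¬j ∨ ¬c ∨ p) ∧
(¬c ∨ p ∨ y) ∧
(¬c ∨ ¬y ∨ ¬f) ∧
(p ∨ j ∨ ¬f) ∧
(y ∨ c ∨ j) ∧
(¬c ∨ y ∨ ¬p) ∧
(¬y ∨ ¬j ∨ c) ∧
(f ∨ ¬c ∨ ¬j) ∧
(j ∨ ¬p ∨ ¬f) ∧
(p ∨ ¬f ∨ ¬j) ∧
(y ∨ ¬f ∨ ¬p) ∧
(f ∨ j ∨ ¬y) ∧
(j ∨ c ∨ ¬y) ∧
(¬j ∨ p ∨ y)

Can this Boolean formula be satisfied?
Yes

Yes, the formula is satisfiable.

One satisfying assignment is: p=True, y=False, c=False, j=True, f=False

Verification: With this assignment, all 18 clauses evaluate to true.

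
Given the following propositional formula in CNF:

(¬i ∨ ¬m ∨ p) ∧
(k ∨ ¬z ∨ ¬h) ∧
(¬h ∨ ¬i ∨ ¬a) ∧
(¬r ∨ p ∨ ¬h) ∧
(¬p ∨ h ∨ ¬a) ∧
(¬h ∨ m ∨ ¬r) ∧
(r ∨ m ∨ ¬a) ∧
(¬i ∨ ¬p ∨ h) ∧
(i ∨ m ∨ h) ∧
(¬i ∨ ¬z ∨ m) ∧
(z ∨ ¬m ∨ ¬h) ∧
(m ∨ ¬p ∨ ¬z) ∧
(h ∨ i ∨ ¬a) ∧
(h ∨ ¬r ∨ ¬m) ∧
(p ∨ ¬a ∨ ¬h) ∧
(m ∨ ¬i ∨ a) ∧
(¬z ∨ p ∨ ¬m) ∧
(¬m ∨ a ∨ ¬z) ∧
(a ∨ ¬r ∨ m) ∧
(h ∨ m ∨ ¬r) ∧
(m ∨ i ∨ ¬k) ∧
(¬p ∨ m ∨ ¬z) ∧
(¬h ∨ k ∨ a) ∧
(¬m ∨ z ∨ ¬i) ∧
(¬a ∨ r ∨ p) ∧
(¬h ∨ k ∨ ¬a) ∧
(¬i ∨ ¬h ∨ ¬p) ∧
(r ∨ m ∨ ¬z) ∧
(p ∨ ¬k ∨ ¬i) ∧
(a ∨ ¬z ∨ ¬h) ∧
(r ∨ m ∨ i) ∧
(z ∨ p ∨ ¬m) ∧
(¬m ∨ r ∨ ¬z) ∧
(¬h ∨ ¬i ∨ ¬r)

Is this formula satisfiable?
Yes

Yes, the formula is satisfiable.

One satisfying assignment is: a=False, k=False, h=False, m=True, i=False, p=True, z=False, r=False

Verification: With this assignment, all 34 clauses evaluate to true.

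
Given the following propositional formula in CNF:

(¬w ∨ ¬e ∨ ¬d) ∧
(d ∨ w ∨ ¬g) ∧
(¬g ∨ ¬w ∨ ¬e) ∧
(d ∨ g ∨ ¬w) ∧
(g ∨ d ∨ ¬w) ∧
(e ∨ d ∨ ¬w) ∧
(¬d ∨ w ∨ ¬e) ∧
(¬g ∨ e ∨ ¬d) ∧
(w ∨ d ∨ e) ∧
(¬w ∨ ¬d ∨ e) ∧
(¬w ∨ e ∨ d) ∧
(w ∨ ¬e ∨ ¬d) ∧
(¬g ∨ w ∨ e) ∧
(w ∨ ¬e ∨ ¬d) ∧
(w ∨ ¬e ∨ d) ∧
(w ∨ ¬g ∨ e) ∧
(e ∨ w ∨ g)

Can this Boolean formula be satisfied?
No

No, the formula is not satisfiable.

No assignment of truth values to the variables can make all 17 clauses true simultaneously.

The formula is UNSAT (unsatisfiable).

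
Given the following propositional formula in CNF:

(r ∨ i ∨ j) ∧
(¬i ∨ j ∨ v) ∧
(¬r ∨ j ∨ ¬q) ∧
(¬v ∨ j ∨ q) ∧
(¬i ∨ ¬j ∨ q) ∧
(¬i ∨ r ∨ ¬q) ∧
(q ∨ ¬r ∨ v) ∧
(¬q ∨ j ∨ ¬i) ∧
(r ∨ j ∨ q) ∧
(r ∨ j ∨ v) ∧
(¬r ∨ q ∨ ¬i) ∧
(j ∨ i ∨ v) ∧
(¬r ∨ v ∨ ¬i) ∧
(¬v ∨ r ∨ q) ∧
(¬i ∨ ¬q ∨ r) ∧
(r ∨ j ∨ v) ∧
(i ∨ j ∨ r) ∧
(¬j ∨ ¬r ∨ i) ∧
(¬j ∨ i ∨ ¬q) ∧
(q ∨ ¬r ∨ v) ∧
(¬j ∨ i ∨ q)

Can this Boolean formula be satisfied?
Yes

Yes, the formula is satisfiable.

One satisfying assignment is: q=True, i=True, r=True, v=True, j=True

Verification: With this assignment, all 21 clauses evaluate to true.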